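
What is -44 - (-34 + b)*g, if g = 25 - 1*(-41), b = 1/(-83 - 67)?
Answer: 55011/25 ≈ 2200.4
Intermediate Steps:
b = -1/150 (b = 1/(-150) = -1/150 ≈ -0.0066667)
g = 66 (g = 25 + 41 = 66)
-44 - (-34 + b)*g = -44 - (-34 - 1/150)*66 = -44 - (-5101)*66/150 = -44 - 1*(-56111/25) = -44 + 56111/25 = 55011/25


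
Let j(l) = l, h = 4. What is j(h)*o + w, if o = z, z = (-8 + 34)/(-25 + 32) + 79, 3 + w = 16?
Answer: 2407/7 ≈ 343.86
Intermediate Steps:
w = 13 (w = -3 + 16 = 13)
z = 579/7 (z = 26/7 + 79 = 579/7 ≈ 82.714)
o = 579/7 ≈ 82.714
j(h)*o + w = 4*(579/7) + 13 = 2316/7 + 13 = 2407/7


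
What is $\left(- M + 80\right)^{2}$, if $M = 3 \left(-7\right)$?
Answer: $10201$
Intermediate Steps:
$M = -21$
$\left(- M + 80\right)^{2} = \left(\left(-1\right) \left(-21\right) + 80\right)^{2} = \left(21 + 80\right)^{2} = 101^{2} = 10201$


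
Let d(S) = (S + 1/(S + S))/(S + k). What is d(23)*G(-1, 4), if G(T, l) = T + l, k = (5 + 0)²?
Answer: 1059/736 ≈ 1.4389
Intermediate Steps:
k = 25 (k = 5² = 25)
d(S) = (S + 1/(2*S))/(25 + S) (d(S) = (S + 1/(S + S))/(S + 25) = (S + 1/(2*S))/(25 + S))
d(23)*G(-1, 4) = ((½ + 23²)/(23*(25 + 23)))*(-1 + 4) = ((1/23)*(½ + 529)/48)*3 = ((1/23)*(1/48)*(1059/2))*3 = (353/736)*3 = 1059/736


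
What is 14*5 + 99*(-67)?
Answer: -6563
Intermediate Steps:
14*5 + 99*(-67) = 70 - 6633 = -6563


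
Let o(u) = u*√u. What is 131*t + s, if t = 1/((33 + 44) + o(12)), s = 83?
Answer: 358770/4201 - 3144*√3/4201 ≈ 84.105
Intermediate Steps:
o(u) = u^(3/2)
t = 1/(77 + 24*√3) (t = 1/((33 + 44) + 12^(3/2)) = 1/(77 + 24*√3) ≈ 0.0084339)
131*t + s = 131*(77/4201 - 24*√3/4201) + 83 = (10087/4201 - 3144*√3/4201) + 83 = 358770/4201 - 3144*√3/4201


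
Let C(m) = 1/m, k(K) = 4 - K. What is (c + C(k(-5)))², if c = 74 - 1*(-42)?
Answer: 1092025/81 ≈ 13482.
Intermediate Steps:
c = 116 (c = 74 + 42 = 116)
(c + C(k(-5)))² = (116 + 1/(4 - 1*(-5)))² = (116 + 1/(4 + 5))² = (116 + 1/9)² = (116 + ⅑)² = (1045/9)² = 1092025/81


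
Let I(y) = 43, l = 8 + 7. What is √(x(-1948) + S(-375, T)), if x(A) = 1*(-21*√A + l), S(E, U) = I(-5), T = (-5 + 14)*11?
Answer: √(58 - 42*I*√487) ≈ 22.211 - 20.865*I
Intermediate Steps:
l = 15
T = 99 (T = 9*11 = 99)
S(E, U) = 43
x(A) = 15 - 21*√A (x(A) = 1*(-21*√A + 15) = 1*(15 - 21*√A) = 15 - 21*√A)
√(x(-1948) + S(-375, T)) = √((15 - 42*I*√487) + 43) = √(58 - 42*I*√487)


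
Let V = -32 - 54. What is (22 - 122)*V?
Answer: 8600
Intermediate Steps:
V = -86
(22 - 122)*V = (22 - 122)*(-86) = -100*(-86) = 8600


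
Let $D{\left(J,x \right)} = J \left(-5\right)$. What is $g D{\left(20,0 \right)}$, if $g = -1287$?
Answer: $128700$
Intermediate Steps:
$D{\left(J,x \right)} = - 5 J$
$g D{\left(20,0 \right)} = - 1287 \left(\left(-5\right) 20\right) = \left(-1287\right) \left(-100\right) = 128700$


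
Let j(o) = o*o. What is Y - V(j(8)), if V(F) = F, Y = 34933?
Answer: 34869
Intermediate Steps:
j(o) = o²
Y - V(j(8)) = 34933 - 1*8² = 34933 - 1*64 = 34933 - 64 = 34869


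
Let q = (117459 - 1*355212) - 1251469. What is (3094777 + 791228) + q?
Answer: 2396783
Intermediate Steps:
q = -1489222 (q = (117459 - 355212) - 1251469 = -237753 - 1251469 = -1489222)
(3094777 + 791228) + q = (3094777 + 791228) - 1489222 = 3886005 - 1489222 = 2396783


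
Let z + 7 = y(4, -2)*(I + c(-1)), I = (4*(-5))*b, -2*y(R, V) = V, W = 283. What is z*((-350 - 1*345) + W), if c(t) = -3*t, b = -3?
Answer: -23072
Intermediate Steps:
y(R, V) = -V/2
I = 60 (I = (4*(-5))*(-3) = -20*(-3) = 60)
z = 56 (z = -7 + (-1/2*(-2))*(60 - 3*(-1)) = -7 + 1*(60 + 3) = -7 + 1*63 = -7 + 63 = 56)
z*((-350 - 1*345) + W) = 56*((-350 - 1*345) + 283) = 56*((-350 - 345) + 283) = 56*(-695 + 283) = 56*(-412) = -23072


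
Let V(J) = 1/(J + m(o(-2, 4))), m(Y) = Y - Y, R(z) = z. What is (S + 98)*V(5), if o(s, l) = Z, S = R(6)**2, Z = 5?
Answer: 134/5 ≈ 26.800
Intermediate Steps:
S = 36 (S = 6**2 = 36)
o(s, l) = 5
m(Y) = 0
V(J) = 1/J (V(J) = 1/(J + 0) = 1/J)
(S + 98)*V(5) = (36 + 98)/5 = 134*(1/5) = 134/5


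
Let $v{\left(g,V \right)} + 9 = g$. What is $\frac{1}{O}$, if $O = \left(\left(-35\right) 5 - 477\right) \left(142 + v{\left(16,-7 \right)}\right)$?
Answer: $- \frac{1}{97148} \approx -1.0294 \cdot 10^{-5}$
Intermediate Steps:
$v{\left(g,V \right)} = -9 + g$
$O = -97148$ ($O = \left(\left(-35\right) 5 - 477\right) \left(142 + \left(-9 + 16\right)\right) = \left(-175 - 477\right) \left(142 + 7\right) = \left(-652\right) 149 = -97148$)
$\frac{1}{O} = \frac{1}{-97148} = - \frac{1}{97148}$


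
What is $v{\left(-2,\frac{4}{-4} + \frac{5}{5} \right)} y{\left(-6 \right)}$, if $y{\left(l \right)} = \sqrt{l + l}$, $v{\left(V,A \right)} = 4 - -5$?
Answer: $18 i \sqrt{3} \approx 31.177 i$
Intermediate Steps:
$v{\left(V,A \right)} = 9$ ($v{\left(V,A \right)} = 4 + 5 = 9$)
$y{\left(l \right)} = \sqrt{2} \sqrt{l}$ ($y{\left(l \right)} = \sqrt{2 l} = \sqrt{2} \sqrt{l}$)
$v{\left(-2,\frac{4}{-4} + \frac{5}{5} \right)} y{\left(-6 \right)} = 9 \sqrt{2} \sqrt{-6} = 9 \sqrt{2} i \sqrt{6} = 9 \cdot 2 i \sqrt{3} = 18 i \sqrt{3}$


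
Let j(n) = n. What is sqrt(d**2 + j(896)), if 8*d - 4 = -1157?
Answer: sqrt(1386753)/8 ≈ 147.20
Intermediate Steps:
d = -1153/8 (d = 1/2 + (1/8)*(-1157) = 1/2 - 1157/8 = -1153/8 ≈ -144.13)
sqrt(d**2 + j(896)) = sqrt((-1153/8)**2 + 896) = sqrt(1329409/64 + 896) = sqrt(1386753/64) = sqrt(1386753)/8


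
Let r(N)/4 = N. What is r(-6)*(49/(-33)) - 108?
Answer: -796/11 ≈ -72.364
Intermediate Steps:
r(N) = 4*N
r(-6)*(49/(-33)) - 108 = (4*(-6))*(49/(-33)) - 108 = -1176*(-1)/33 - 108 = -24*(-49/33) - 108 = 392/11 - 108 = -796/11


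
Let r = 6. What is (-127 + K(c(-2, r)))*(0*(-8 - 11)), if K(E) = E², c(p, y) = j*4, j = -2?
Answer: 0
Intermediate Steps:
c(p, y) = -8 (c(p, y) = -2*4 = -8)
(-127 + K(c(-2, r)))*(0*(-8 - 11)) = (-127 + (-8)²)*(0*(-8 - 11)) = (-127 + 64)*(0*(-19)) = -63*0 = 0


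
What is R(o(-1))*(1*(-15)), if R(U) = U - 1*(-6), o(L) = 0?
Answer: -90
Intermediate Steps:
R(U) = 6 + U (R(U) = U + 6 = 6 + U)
R(o(-1))*(1*(-15)) = (6 + 0)*(1*(-15)) = 6*(-15) = -90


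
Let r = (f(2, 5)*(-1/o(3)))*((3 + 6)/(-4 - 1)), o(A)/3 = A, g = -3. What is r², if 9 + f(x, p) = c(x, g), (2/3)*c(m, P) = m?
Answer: 36/25 ≈ 1.4400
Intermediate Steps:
c(m, P) = 3*m/2
f(x, p) = -9 + 3*x/2
o(A) = 3*A
r = -6/5 (r = ((-9 + (3/2)*2)*(-1/(3*3)))*((3 + 6)/(-4 - 1)) = ((-9 + 3)*(-1/9))*(9/(-5)) = (-(-6)/9)*(9*(-⅕)) = -6*(-⅑)*(-9/5) = (⅔)*(-9/5) = -6/5 ≈ -1.2000)
r² = (-6/5)² = 36/25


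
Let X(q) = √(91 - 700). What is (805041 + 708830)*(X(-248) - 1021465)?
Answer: -1546366241015 + 1513871*I*√609 ≈ -1.5464e+12 + 3.7359e+7*I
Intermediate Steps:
X(q) = I*√609 (X(q) = √(-609) = I*√609)
(805041 + 708830)*(X(-248) - 1021465) = (805041 + 708830)*(I*√609 - 1021465) = 1513871*(-1021465 + I*√609) = -1546366241015 + 1513871*I*√609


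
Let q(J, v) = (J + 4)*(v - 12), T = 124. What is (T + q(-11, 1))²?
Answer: 40401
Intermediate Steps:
q(J, v) = (-12 + v)*(4 + J) (q(J, v) = (4 + J)*(-12 + v) = (-12 + v)*(4 + J))
(T + q(-11, 1))² = (124 + (-48 - 12*(-11) + 4*1 - 11*1))² = (124 + (-48 + 132 + 4 - 11))² = (124 + 77)² = 201² = 40401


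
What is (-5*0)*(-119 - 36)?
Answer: 0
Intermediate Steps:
(-5*0)*(-119 - 36) = 0*(-155) = 0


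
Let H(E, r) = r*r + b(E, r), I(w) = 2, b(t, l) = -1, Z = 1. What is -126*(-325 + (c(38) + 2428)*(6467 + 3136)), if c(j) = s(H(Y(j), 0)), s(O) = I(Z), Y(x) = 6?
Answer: -2940205590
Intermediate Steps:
H(E, r) = -1 + r² (H(E, r) = r*r - 1 = r² - 1 = -1 + r²)
s(O) = 2
c(j) = 2
-126*(-325 + (c(38) + 2428)*(6467 + 3136)) = -126*(-325 + (2 + 2428)*(6467 + 3136)) = -126*(-325 + 2430*9603) = -126*(-325 + 23335290) = -126*23334965 = -2940205590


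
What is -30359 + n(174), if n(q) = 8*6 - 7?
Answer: -30318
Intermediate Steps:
n(q) = 41 (n(q) = 48 - 7 = 41)
-30359 + n(174) = -30359 + 41 = -30318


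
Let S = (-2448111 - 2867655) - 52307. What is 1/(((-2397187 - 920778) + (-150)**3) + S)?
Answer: -1/12061038 ≈ -8.2912e-8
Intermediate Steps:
S = -5368073 (S = -5315766 - 52307 = -5368073)
1/(((-2397187 - 920778) + (-150)**3) + S) = 1/(((-2397187 - 920778) + (-150)**3) - 5368073) = 1/((-3317965 - 3375000) - 5368073) = 1/(-6692965 - 5368073) = 1/(-12061038) = -1/12061038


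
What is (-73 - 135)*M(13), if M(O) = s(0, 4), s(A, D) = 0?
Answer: 0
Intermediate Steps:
M(O) = 0
(-73 - 135)*M(13) = (-73 - 135)*0 = -208*0 = 0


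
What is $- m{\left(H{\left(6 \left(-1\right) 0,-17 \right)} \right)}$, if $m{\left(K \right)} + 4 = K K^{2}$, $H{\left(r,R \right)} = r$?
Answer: $4$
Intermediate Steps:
$m{\left(K \right)} = -4 + K^{3}$ ($m{\left(K \right)} = -4 + K K^{2} = -4 + K^{3}$)
$- m{\left(H{\left(6 \left(-1\right) 0,-17 \right)} \right)} = - (-4 + \left(6 \left(-1\right) 0\right)^{3}) = - (-4 + \left(\left(-6\right) 0\right)^{3}) = - (-4 + 0^{3}) = - (-4 + 0) = \left(-1\right) \left(-4\right) = 4$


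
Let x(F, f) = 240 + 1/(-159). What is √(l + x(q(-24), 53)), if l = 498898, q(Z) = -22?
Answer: √12618707619/159 ≈ 706.50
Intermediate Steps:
x(F, f) = 38159/159 (x(F, f) = 240 - 1/159 = 38159/159)
√(l + x(q(-24), 53)) = √(498898 + 38159/159) = √(79362941/159) = √12618707619/159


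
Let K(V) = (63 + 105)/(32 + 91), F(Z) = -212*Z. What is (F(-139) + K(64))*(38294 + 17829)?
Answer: 67810278012/41 ≈ 1.6539e+9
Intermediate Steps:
K(V) = 56/41 (K(V) = 168/123 = 168*(1/123) = 56/41)
(F(-139) + K(64))*(38294 + 17829) = (-212*(-139) + 56/41)*(38294 + 17829) = (29468 + 56/41)*56123 = (1208244/41)*56123 = 67810278012/41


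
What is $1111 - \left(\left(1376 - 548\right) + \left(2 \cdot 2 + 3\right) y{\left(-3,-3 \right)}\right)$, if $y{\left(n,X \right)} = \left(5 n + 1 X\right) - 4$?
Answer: $437$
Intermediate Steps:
$y{\left(n,X \right)} = -4 + X + 5 n$ ($y{\left(n,X \right)} = \left(5 n + X\right) - 4 = \left(X + 5 n\right) - 4 = -4 + X + 5 n$)
$1111 - \left(\left(1376 - 548\right) + \left(2 \cdot 2 + 3\right) y{\left(-3,-3 \right)}\right) = 1111 - \left(\left(1376 - 548\right) + \left(2 \cdot 2 + 3\right) \left(-4 - 3 + 5 \left(-3\right)\right)\right) = 1111 - \left(828 + \left(4 + 3\right) \left(-4 - 3 - 15\right)\right) = 1111 - \left(828 + 7 \left(-22\right)\right) = 1111 - \left(828 - 154\right) = 1111 - 674 = 437$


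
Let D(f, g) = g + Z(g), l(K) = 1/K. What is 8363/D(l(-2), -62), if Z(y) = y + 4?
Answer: -8363/120 ≈ -69.692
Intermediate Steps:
Z(y) = 4 + y
D(f, g) = 4 + 2*g (D(f, g) = g + (4 + g) = 4 + 2*g)
8363/D(l(-2), -62) = 8363/(4 + 2*(-62)) = 8363/(4 - 124) = 8363/(-120) = 8363*(-1/120) = -8363/120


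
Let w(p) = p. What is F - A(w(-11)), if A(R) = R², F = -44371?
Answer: -44492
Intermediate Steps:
F - A(w(-11)) = -44371 - 1*(-11)² = -44371 - 1*121 = -44371 - 121 = -44492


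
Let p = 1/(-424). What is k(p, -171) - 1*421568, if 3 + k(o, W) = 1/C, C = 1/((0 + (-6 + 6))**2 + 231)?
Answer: -421340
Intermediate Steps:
p = -1/424 ≈ -0.0023585
C = 1/231 (C = 1/((0 + 0)**2 + 231) = 1/(0**2 + 231) = 1/(0 + 231) = 1/231 ≈ 0.0043290)
k(o, W) = 228 (k(o, W) = -3 + 1/(1/231) = -3 + 231 = 228)
k(p, -171) - 1*421568 = 228 - 1*421568 = 228 - 421568 = -421340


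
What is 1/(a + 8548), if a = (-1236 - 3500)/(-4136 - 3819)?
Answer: 215/1837948 ≈ 0.00011698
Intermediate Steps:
a = 128/215 (a = -4736/(-7955) = -4736*(-1/7955) = 128/215 ≈ 0.59535)
1/(a + 8548) = 1/(128/215 + 8548) = 1/(1837948/215) = 215/1837948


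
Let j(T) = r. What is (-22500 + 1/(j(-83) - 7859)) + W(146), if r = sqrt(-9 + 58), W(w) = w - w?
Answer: -176670001/7852 ≈ -22500.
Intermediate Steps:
W(w) = 0
r = 7 (r = sqrt(49) = 7)
j(T) = 7
(-22500 + 1/(j(-83) - 7859)) + W(146) = (-22500 + 1/(7 - 7859)) + 0 = (-22500 + 1/(-7852)) + 0 = (-22500 - 1/7852) + 0 = -176670001/7852 + 0 = -176670001/7852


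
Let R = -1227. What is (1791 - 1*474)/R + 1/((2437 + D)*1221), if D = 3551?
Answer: -3209681363/2990341332 ≈ -1.0733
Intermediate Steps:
(1791 - 1*474)/R + 1/((2437 + D)*1221) = (1791 - 1*474)/(-1227) + 1/((2437 + 3551)*1221) = (1791 - 474)*(-1/1227) + (1/1221)/5988 = 1317*(-1/1227) + (1/5988)*(1/1221) = -439/409 + 1/7311348 = -3209681363/2990341332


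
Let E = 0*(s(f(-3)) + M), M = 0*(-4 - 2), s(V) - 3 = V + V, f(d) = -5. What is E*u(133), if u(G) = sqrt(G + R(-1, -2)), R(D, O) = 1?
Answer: 0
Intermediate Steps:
s(V) = 3 + 2*V (s(V) = 3 + (V + V) = 3 + 2*V)
M = 0 (M = 0*(-6) = 0)
E = 0 (E = 0*((3 + 2*(-5)) + 0) = 0*((3 - 10) + 0) = 0*(-7 + 0) = 0*(-7) = 0)
u(G) = sqrt(1 + G) (u(G) = sqrt(G + 1) = sqrt(1 + G))
E*u(133) = 0*sqrt(1 + 133) = 0*sqrt(134) = 0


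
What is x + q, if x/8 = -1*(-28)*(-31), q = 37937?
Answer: 30993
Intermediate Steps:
x = -6944 (x = 8*(-1*(-28)*(-31)) = 8*(28*(-31)) = 8*(-868) = -6944)
x + q = -6944 + 37937 = 30993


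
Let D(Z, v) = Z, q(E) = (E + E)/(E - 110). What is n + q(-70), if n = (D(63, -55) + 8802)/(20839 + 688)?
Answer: 230474/193743 ≈ 1.1896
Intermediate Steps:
q(E) = 2*E/(-110 + E) (q(E) = (2*E)/(-110 + E) = 2*E/(-110 + E))
n = 8865/21527 (n = (63 + 8802)/(20839 + 688) = 8865/21527 ≈ 0.41181)
n + q(-70) = 8865/21527 + 2*(-70)/(-110 - 70) = 8865/21527 + 2*(-70)/(-180) = 8865/21527 + 2*(-70)*(-1/180) = 8865/21527 + 7/9 = 230474/193743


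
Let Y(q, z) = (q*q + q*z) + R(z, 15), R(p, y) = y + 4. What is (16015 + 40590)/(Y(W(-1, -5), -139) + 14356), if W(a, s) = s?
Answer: 11321/3019 ≈ 3.7499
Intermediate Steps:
R(p, y) = 4 + y
Y(q, z) = 19 + q² + q*z (Y(q, z) = (q*q + q*z) + (4 + 15) = (q² + q*z) + 19 = 19 + q² + q*z)
(16015 + 40590)/(Y(W(-1, -5), -139) + 14356) = (16015 + 40590)/((19 + (-5)² - 5*(-139)) + 14356) = 56605/((19 + 25 + 695) + 14356) = 56605/(739 + 14356) = 56605/15095 = 56605*(1/15095) = 11321/3019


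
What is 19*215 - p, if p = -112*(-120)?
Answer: -9355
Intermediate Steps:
p = 13440
19*215 - p = 19*215 - 1*13440 = 4085 - 13440 = -9355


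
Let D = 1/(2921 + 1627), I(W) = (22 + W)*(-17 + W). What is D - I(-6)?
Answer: 1673665/4548 ≈ 368.00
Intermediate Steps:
I(W) = (-17 + W)*(22 + W)
D = 1/4548 ≈ 0.00021988
D - I(-6) = 1/4548 - (-374 + (-6)² + 5*(-6)) = 1/4548 - (-374 + 36 - 30) = 1/4548 - 1*(-368) = 1/4548 + 368 = 1673665/4548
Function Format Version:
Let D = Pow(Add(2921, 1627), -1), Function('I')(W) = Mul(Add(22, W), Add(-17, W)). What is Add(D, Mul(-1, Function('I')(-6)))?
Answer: Rational(1673665, 4548) ≈ 368.00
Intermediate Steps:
Function('I')(W) = Mul(Add(-17, W), Add(22, W))
D = Rational(1, 4548) (D = Pow(4548, -1) = Rational(1, 4548) ≈ 0.00021988)
Add(D, Mul(-1, Function('I')(-6))) = Add(Rational(1, 4548), Mul(-1, Add(-374, Pow(-6, 2), Mul(5, -6)))) = Add(Rational(1, 4548), Mul(-1, Add(-374, 36, -30))) = Add(Rational(1, 4548), Mul(-1, -368)) = Add(Rational(1, 4548), 368) = Rational(1673665, 4548)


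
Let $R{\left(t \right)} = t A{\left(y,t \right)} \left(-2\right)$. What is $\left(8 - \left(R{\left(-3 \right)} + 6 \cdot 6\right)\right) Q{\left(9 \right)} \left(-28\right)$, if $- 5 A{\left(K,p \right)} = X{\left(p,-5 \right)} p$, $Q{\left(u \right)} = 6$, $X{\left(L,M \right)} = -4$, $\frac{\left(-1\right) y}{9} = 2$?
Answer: $\frac{11424}{5} \approx 2284.8$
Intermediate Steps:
$y = -18$ ($y = \left(-9\right) 2 = -18$)
$A{\left(K,p \right)} = \frac{4 p}{5}$ ($A{\left(K,p \right)} = - \frac{\left(-4\right) p}{5} = \frac{4 p}{5}$)
$R{\left(t \right)} = - \frac{8 t^{2}}{5}$ ($R{\left(t \right)} = t \frac{4 t}{5} \left(-2\right) = \frac{4 t^{2}}{5} \left(-2\right) = - \frac{8 t^{2}}{5}$)
$\left(8 - \left(R{\left(-3 \right)} + 6 \cdot 6\right)\right) Q{\left(9 \right)} \left(-28\right) = \left(8 - \left(- \frac{8 \left(-3\right)^{2}}{5} + 6 \cdot 6\right)\right) 6 \left(-28\right) = \left(8 - \left(\left(- \frac{8}{5}\right) 9 + 36\right)\right) \left(-168\right) = \left(8 - \left(- \frac{72}{5} + 36\right)\right) \left(-168\right) = \left(8 - \frac{108}{5}\right) \left(-168\right) = \left(- \frac{68}{5}\right) \left(-168\right) = \frac{11424}{5}$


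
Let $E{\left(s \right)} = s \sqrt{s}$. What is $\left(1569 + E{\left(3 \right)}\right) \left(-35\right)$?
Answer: $-54915 - 105 \sqrt{3} \approx -55097.0$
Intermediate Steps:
$E{\left(s \right)} = s^{\frac{3}{2}}$
$\left(1569 + E{\left(3 \right)}\right) \left(-35\right) = \left(1569 + 3^{\frac{3}{2}}\right) \left(-35\right) = \left(1569 + 3 \sqrt{3}\right) \left(-35\right) = -54915 - 105 \sqrt{3}$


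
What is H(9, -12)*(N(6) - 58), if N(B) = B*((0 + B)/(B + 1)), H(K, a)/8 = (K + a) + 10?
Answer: -2960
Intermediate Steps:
H(K, a) = 80 + 8*K + 8*a (H(K, a) = 8*((K + a) + 10) = 8*(10 + K + a) = 80 + 8*K + 8*a)
N(B) = B²/(1 + B) (N(B) = B*(B/(1 + B)) = B²/(1 + B))
H(9, -12)*(N(6) - 58) = (80 + 8*9 + 8*(-12))*(6²/(1 + 6) - 58) = (80 + 72 - 96)*(36/7 - 58) = 56*(36*(⅐) - 58) = 56*(36/7 - 58) = 56*(-370/7) = -2960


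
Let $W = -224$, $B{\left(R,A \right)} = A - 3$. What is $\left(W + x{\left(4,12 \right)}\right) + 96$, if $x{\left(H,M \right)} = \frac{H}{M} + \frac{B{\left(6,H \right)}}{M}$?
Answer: $- \frac{1531}{12} \approx -127.58$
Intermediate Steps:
$B{\left(R,A \right)} = -3 + A$
$x{\left(H,M \right)} = \frac{H}{M} + \frac{-3 + H}{M}$
$\left(W + x{\left(4,12 \right)}\right) + 96 = \left(-224 + \frac{-3 + 2 \cdot 4}{12}\right) + 96 = \left(-224 + \frac{-3 + 8}{12}\right) + 96 = \left(-224 + \frac{1}{12} \cdot 5\right) + 96 = \left(-224 + \frac{5}{12}\right) + 96 = - \frac{2683}{12} + 96 = - \frac{1531}{12}$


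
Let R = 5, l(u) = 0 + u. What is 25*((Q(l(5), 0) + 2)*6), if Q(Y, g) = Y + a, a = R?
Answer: 1800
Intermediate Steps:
l(u) = u
a = 5
Q(Y, g) = 5 + Y (Q(Y, g) = Y + 5 = 5 + Y)
25*((Q(l(5), 0) + 2)*6) = 25*(((5 + 5) + 2)*6) = 25*((10 + 2)*6) = 25*(12*6) = 25*72 = 1800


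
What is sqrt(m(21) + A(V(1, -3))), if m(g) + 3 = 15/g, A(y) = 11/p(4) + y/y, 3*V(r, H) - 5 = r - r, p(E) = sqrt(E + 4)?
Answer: sqrt(-252 + 539*sqrt(2))/14 ≈ 1.6135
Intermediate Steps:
p(E) = sqrt(4 + E)
V(r, H) = 5/3 (V(r, H) = 5/3 + (r - r)/3 = 5/3 + (1/3)*0 = 5/3 + 0 = 5/3)
A(y) = 1 + 11*sqrt(2)/4 (A(y) = 11/(sqrt(4 + 4)) + y/y = 11/(sqrt(8)) + 1 = 11/((2*sqrt(2))) + 1 = 11*(sqrt(2)/4) + 1 = 11*sqrt(2)/4 + 1 = 1 + 11*sqrt(2)/4)
m(g) = -3 + 15/g
sqrt(m(21) + A(V(1, -3))) = sqrt((-3 + 15/21) + (1 + 11*sqrt(2)/4)) = sqrt((-3 + 15*(1/21)) + (1 + 11*sqrt(2)/4)) = sqrt((-3 + 5/7) + (1 + 11*sqrt(2)/4)) = sqrt(-16/7 + (1 + 11*sqrt(2)/4)) = sqrt(-9/7 + 11*sqrt(2)/4)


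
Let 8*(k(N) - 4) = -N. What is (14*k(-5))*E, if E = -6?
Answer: -777/2 ≈ -388.50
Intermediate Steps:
k(N) = 4 - N/8 (k(N) = 4 + (-N)/8 = 4 - N/8)
(14*k(-5))*E = (14*(4 - 1/8*(-5)))*(-6) = (14*(4 + 5/8))*(-6) = (14*(37/8))*(-6) = (259/4)*(-6) = -777/2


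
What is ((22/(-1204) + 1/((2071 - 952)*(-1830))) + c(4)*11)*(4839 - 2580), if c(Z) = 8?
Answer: 6805873624862/34243265 ≈ 1.9875e+5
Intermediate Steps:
((22/(-1204) + 1/((2071 - 952)*(-1830))) + c(4)*11)*(4839 - 2580) = ((22/(-1204) + 1/((2071 - 952)*(-1830))) + 8*11)*(4839 - 2580) = ((22*(-1/1204) - 1/1830/1119) + 88)*2259 = ((-11/602 + (1/1119)*(-1/1830)) + 88)*2259 = ((-11/602 - 1/2047770) + 88)*2259 = (-5631518/308189385 + 88)*2259 = (27115034362/308189385)*2259 = 6805873624862/34243265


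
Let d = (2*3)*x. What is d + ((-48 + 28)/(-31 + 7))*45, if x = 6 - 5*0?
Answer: 147/2 ≈ 73.500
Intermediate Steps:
x = 6 (x = 6 + 0 = 6)
d = 36 (d = (2*3)*6 = 6*6 = 36)
d + ((-48 + 28)/(-31 + 7))*45 = 36 + ((-48 + 28)/(-31 + 7))*45 = 36 - 20/(-24)*45 = 36 - 20*(-1/24)*45 = 36 + (5/6)*45 = 36 + 75/2 = 147/2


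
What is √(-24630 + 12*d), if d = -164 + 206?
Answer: I*√24126 ≈ 155.33*I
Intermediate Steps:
d = 42
√(-24630 + 12*d) = √(-24630 + 12*42) = √(-24630 + 504) = √(-24126) = I*√24126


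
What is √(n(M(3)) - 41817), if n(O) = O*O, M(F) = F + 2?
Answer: 8*I*√653 ≈ 204.43*I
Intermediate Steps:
M(F) = 2 + F
n(O) = O²
√(n(M(3)) - 41817) = √((2 + 3)² - 41817) = √(5² - 41817) = √(25 - 41817) = √(-41792) = 8*I*√653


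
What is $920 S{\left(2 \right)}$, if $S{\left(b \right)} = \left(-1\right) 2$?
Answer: $-1840$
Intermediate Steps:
$S{\left(b \right)} = -2$
$920 S{\left(2 \right)} = 920 \left(-2\right) = -1840$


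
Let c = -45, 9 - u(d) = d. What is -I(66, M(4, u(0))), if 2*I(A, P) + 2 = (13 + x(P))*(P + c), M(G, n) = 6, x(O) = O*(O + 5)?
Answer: 3083/2 ≈ 1541.5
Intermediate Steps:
x(O) = O*(5 + O)
u(d) = 9 - d
I(A, P) = -1 + (-45 + P)*(13 + P*(5 + P))/2 (I(A, P) = -1 + ((13 + P*(5 + P))*(P - 45))/2 = -1 + ((13 + P*(5 + P))*(-45 + P))/2 = -1 + ((-45 + P)*(13 + P*(5 + P)))/2 = -1 + (-45 + P)*(13 + P*(5 + P))/2)
-I(66, M(4, u(0))) = -(-587/2 + (½)*6³ - 106*6 - 20*6²) = -(-587/2 + (½)*216 - 636 - 20*36) = -(-587/2 + 108 - 636 - 720) = -1*(-3083/2) = 3083/2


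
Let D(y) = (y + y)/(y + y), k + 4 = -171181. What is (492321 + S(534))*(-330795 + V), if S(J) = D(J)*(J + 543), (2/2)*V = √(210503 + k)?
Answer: -163213591410 + 493398*√39318 ≈ -1.6312e+11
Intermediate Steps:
k = -171185 (k = -4 - 171181 = -171185)
D(y) = 1 (D(y) = (2*y)/((2*y)) = (2*y)*(1/(2*y)) = 1)
V = √39318 (V = √(210503 - 171185) = √39318 ≈ 198.29)
S(J) = 543 + J (S(J) = 1*(J + 543) = 1*(543 + J) = 543 + J)
(492321 + S(534))*(-330795 + V) = (492321 + (543 + 534))*(-330795 + √39318) = (492321 + 1077)*(-330795 + √39318) = 493398*(-330795 + √39318) = -163213591410 + 493398*√39318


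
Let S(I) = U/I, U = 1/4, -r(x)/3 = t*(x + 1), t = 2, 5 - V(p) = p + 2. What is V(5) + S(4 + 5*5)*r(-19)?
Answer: -31/29 ≈ -1.0690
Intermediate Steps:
V(p) = 3 - p (V(p) = 5 - (p + 2) = 5 - (2 + p) = 5 + (-2 - p) = 3 - p)
r(x) = -6 - 6*x (r(x) = -6*(x + 1) = -6*(1 + x) = -3*(2 + 2*x) = -6 - 6*x)
U = ¼ ≈ 0.25000
S(I) = 1/(4*I)
V(5) + S(4 + 5*5)*r(-19) = (3 - 1*5) + (1/(4*(4 + 5*5)))*(-6 - 6*(-19)) = (3 - 5) + (1/(4*(4 + 25)))*(-6 + 114) = -2 + ((¼)/29)*108 = -2 + ((¼)*(1/29))*108 = -2 + (1/116)*108 = -2 + 27/29 = -31/29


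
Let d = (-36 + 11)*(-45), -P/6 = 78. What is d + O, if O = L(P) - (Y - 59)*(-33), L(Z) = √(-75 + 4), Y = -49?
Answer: -2439 + I*√71 ≈ -2439.0 + 8.4261*I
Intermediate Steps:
P = -468 (P = -6*78 = -468)
d = 1125 (d = -25*(-45) = 1125)
L(Z) = I*√71 (L(Z) = √(-71) = I*√71)
O = -3564 + I*√71 (O = I*√71 - (-49 - 59)*(-33) = I*√71 - (-108)*(-33) = I*√71 - 1*3564 = I*√71 - 3564 = -3564 + I*√71 ≈ -3564.0 + 8.4261*I)
d + O = 1125 + (-3564 + I*√71) = -2439 + I*√71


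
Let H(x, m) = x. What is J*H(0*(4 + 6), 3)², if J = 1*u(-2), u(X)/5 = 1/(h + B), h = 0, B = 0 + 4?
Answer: 0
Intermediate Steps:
B = 4
u(X) = 5/4 (u(X) = 5/(0 + 4) = 5/4)
J = 5/4 (J = 1*(5/4) = 5/4 ≈ 1.2500)
J*H(0*(4 + 6), 3)² = 5*(0*(4 + 6))²/4 = 5*(0*10)²/4 = (5/4)*0² = (5/4)*0 = 0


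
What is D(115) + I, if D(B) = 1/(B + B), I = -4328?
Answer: -995439/230 ≈ -4328.0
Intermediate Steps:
D(B) = 1/(2*B)
D(115) + I = (½)/115 - 4328 = (½)*(1/115) - 4328 = 1/230 - 4328 = -995439/230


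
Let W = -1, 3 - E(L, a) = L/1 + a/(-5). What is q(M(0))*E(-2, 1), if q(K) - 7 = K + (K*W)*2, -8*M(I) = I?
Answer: 182/5 ≈ 36.400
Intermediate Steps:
M(I) = -I/8
E(L, a) = 3 - L + a/5 (E(L, a) = 3 - (L/1 + a/(-5)) = 3 - (L*1 + a*(-1/5)) = 3 - (L - a/5) = 3 + (-L + a/5) = 3 - L + a/5)
q(K) = 7 - K (q(K) = 7 + (K + (K*(-1))*2) = 7 + (K - K*2) = 7 + (K - 2*K) = 7 - K)
q(M(0))*E(-2, 1) = (7 - (-1)*0/8)*(3 - 1*(-2) + (1/5)*1) = (7 - 1*0)*(3 + 2 + 1/5) = (7 + 0)*(26/5) = 7*(26/5) = 182/5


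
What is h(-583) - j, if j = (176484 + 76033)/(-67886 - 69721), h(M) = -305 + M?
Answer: -121942499/137607 ≈ -886.17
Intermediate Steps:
j = -252517/137607 (j = 252517/(-137607) = 252517*(-1/137607) = -252517/137607 ≈ -1.8351)
h(-583) - j = (-305 - 583) - 1*(-252517/137607) = -888 + 252517/137607 = -121942499/137607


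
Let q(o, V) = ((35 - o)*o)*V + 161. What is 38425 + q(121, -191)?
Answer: 2026132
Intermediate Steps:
q(o, V) = 161 + V*o*(35 - o) (q(o, V) = (o*(35 - o))*V + 161 = V*o*(35 - o) + 161 = 161 + V*o*(35 - o))
38425 + q(121, -191) = 38425 + (161 - 1*(-191)*121**2 + 35*(-191)*121) = 38425 + (161 - 1*(-191)*14641 - 808885) = 38425 + (161 + 2796431 - 808885) = 38425 + 1987707 = 2026132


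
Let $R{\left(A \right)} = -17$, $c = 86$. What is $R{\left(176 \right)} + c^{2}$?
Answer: $7379$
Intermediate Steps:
$R{\left(176 \right)} + c^{2} = -17 + 86^{2} = -17 + 7396 = 7379$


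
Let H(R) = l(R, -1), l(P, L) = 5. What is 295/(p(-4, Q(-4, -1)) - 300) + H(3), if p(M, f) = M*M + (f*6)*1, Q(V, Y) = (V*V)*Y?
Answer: 321/76 ≈ 4.2237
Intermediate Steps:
H(R) = 5
Q(V, Y) = Y*V² (Q(V, Y) = V²*Y = Y*V²)
p(M, f) = M² + 6*f (p(M, f) = M² + (6*f)*1 = M² + 6*f)
295/(p(-4, Q(-4, -1)) - 300) + H(3) = 295/(((-4)² + 6*(-1*(-4)²)) - 300) + 5 = 295/((16 + 6*(-1*16)) - 300) + 5 = 295/((16 + 6*(-16)) - 300) + 5 = 295/((16 - 96) - 300) + 5 = 295/(-80 - 300) + 5 = 295/(-380) + 5 = 295*(-1/380) + 5 = -59/76 + 5 = 321/76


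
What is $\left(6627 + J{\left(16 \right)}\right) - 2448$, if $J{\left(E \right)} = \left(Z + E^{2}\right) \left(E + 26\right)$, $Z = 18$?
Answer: $15687$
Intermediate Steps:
$J{\left(E \right)} = \left(18 + E^{2}\right) \left(26 + E\right)$ ($J{\left(E \right)} = \left(18 + E^{2}\right) \left(E + 26\right) = \left(18 + E^{2}\right) \left(26 + E\right)$)
$\left(6627 + J{\left(16 \right)}\right) - 2448 = \left(6627 + \left(468 + 16^{3} + 18 \cdot 16 + 26 \cdot 16^{2}\right)\right) - 2448 = \left(6627 + \left(468 + 4096 + 288 + 26 \cdot 256\right)\right) - 2448 = \left(6627 + \left(468 + 4096 + 288 + 6656\right)\right) - 2448 = \left(6627 + 11508\right) - 2448 = 18135 - 2448 = 15687$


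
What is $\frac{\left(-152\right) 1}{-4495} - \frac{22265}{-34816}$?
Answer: $\frac{105373207}{156497920} \approx 0.67332$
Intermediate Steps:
$\frac{\left(-152\right) 1}{-4495} - \frac{22265}{-34816} = \left(-152\right) \left(- \frac{1}{4495}\right) - - \frac{22265}{34816} = \frac{152}{4495} + \frac{22265}{34816} = \frac{105373207}{156497920}$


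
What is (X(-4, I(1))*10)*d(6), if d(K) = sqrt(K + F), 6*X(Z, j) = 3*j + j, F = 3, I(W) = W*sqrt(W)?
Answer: 20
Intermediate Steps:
I(W) = W**(3/2)
X(Z, j) = 2*j/3 (X(Z, j) = (3*j + j)/6 = (4*j)/6 = 2*j/3)
d(K) = sqrt(3 + K) (d(K) = sqrt(K + 3) = sqrt(3 + K))
(X(-4, I(1))*10)*d(6) = ((2*1**(3/2)/3)*10)*sqrt(3 + 6) = (((2/3)*1)*10)*sqrt(9) = ((2/3)*10)*3 = (20/3)*3 = 20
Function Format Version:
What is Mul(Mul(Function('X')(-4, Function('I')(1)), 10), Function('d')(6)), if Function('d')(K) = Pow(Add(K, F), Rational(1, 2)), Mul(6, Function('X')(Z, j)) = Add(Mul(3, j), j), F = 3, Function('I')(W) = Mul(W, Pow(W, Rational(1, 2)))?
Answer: 20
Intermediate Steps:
Function('I')(W) = Pow(W, Rational(3, 2))
Function('X')(Z, j) = Mul(Rational(2, 3), j) (Function('X')(Z, j) = Mul(Rational(1, 6), Add(Mul(3, j), j)) = Mul(Rational(1, 6), Mul(4, j)) = Mul(Rational(2, 3), j))
Function('d')(K) = Pow(Add(3, K), Rational(1, 2)) (Function('d')(K) = Pow(Add(K, 3), Rational(1, 2)) = Pow(Add(3, K), Rational(1, 2)))
Mul(Mul(Function('X')(-4, Function('I')(1)), 10), Function('d')(6)) = Mul(Mul(Mul(Rational(2, 3), Pow(1, Rational(3, 2))), 10), Pow(Add(3, 6), Rational(1, 2))) = Mul(Mul(Mul(Rational(2, 3), 1), 10), Pow(9, Rational(1, 2))) = Mul(Mul(Rational(2, 3), 10), 3) = Mul(Rational(20, 3), 3) = 20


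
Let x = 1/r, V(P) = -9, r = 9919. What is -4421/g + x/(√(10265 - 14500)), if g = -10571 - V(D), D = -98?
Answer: 4421/10562 - I*√35/3818815 ≈ 0.41858 - 1.5492e-6*I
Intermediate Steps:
x = 1/9919 ≈ 0.00010082
g = -10562 (g = -10571 - 1*(-9) = -10571 + 9 = -10562)
-4421/g + x/(√(10265 - 14500)) = -4421/(-10562) + 1/(9919*(√(10265 - 14500))) = -4421*(-1/10562) + 1/(9919*(√(-4235))) = 4421/10562 + 1/(9919*((11*I*√35))) = 4421/10562 + (-I*√35/385)/9919 = 4421/10562 - I*√35/3818815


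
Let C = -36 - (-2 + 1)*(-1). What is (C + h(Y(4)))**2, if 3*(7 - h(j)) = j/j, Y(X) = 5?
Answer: 8281/9 ≈ 920.11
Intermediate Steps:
C = -37 (C = -36 - (-1)*(-1) = -36 - 1*1 = -36 - 1 = -37)
h(j) = 20/3 (h(j) = 7 - j/(3*j) = 7 - 1/3*1 = 7 - 1/3 = 20/3)
(C + h(Y(4)))**2 = (-37 + 20/3)**2 = (-91/3)**2 = 8281/9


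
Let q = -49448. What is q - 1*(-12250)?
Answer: -37198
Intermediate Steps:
q - 1*(-12250) = -49448 - 1*(-12250) = -49448 + 12250 = -37198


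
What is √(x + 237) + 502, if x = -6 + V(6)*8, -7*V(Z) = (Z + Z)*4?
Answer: 502 + 3*√959/7 ≈ 515.27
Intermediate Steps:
V(Z) = -8*Z/7 (V(Z) = -(Z + Z)*4/7 = -2*Z*4/7 = -8*Z/7)
x = -426/7 (x = -6 - 8/7*6*8 = -6 - 48/7*8 = -6 - 384/7 = -426/7 ≈ -60.857)
√(x + 237) + 502 = √(-426/7 + 237) + 502 = √(1233/7) + 502 = 3*√959/7 + 502 = 502 + 3*√959/7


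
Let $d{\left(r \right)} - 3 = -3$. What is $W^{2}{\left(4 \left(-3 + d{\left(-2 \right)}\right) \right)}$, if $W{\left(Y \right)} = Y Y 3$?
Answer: $186624$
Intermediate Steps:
$d{\left(r \right)} = 0$ ($d{\left(r \right)} = 3 - 3 = 0$)
$W{\left(Y \right)} = 3 Y^{2}$ ($W{\left(Y \right)} = Y^{2} \cdot 3 = 3 Y^{2}$)
$W^{2}{\left(4 \left(-3 + d{\left(-2 \right)}\right) \right)} = \left(3 \left(4 \left(-3 + 0\right)\right)^{2}\right)^{2} = \left(3 \left(4 \left(-3\right)\right)^{2}\right)^{2} = \left(3 \left(-12\right)^{2}\right)^{2} = \left(3 \cdot 144\right)^{2} = 432^{2} = 186624$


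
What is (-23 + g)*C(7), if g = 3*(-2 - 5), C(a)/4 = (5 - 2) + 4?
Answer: -1232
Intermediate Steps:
C(a) = 28 (C(a) = 4*((5 - 2) + 4) = 4*(3 + 4) = 4*7 = 28)
g = -21 (g = 3*(-7) = -21)
(-23 + g)*C(7) = (-23 - 21)*28 = -44*28 = -1232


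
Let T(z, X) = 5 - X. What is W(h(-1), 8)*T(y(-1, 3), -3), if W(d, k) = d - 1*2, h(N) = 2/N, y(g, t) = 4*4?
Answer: -32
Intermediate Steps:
y(g, t) = 16
W(d, k) = -2 + d (W(d, k) = d - 2 = -2 + d)
W(h(-1), 8)*T(y(-1, 3), -3) = (-2 + 2/(-1))*(5 - 1*(-3)) = (-2 + 2*(-1))*(5 + 3) = (-2 - 2)*8 = -4*8 = -32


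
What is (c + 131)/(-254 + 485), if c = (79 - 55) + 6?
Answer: 23/33 ≈ 0.69697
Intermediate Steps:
c = 30 (c = 24 + 6 = 30)
(c + 131)/(-254 + 485) = (30 + 131)/(-254 + 485) = 161/231 = 161*(1/231) = 23/33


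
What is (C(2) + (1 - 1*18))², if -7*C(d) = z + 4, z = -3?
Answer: 14400/49 ≈ 293.88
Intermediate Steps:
C(d) = -⅐ (C(d) = -(-3 + 4)/7 = -⅐*1 = -⅐)
(C(2) + (1 - 1*18))² = (-⅐ + (1 - 1*18))² = (-⅐ + (1 - 18))² = (-⅐ - 17)² = (-120/7)² = 14400/49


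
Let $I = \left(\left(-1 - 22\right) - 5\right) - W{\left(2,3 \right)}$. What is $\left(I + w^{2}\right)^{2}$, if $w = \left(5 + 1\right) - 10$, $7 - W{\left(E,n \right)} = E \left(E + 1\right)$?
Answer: $169$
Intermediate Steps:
$W{\left(E,n \right)} = 7 - E \left(1 + E\right)$ ($W{\left(E,n \right)} = 7 - E \left(E + 1\right) = 7 - E \left(1 + E\right)$)
$I = -29$ ($I = \left(\left(-1 - 22\right) - 5\right) - \left(7 - 2 - 2^{2}\right) = \left(-23 - 5\right) - \left(7 - 2 - 4\right) = -28 - \left(7 - 2 - 4\right) = -28 - 1 = -29$)
$w = -4$ ($w = 6 - 10 = -4$)
$\left(I + w^{2}\right)^{2} = \left(-29 + \left(-4\right)^{2}\right)^{2} = \left(-29 + 16\right)^{2} = \left(-13\right)^{2} = 169$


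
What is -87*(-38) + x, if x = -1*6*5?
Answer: 3276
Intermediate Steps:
x = -30 (x = -6*5 = -30)
-87*(-38) + x = -87*(-38) - 30 = 3306 - 30 = 3276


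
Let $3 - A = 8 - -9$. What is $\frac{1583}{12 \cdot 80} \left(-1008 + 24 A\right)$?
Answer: $- \frac{11081}{5} \approx -2216.2$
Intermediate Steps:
$A = -14$ ($A = 3 - \left(8 - -9\right) = 3 - \left(8 + 9\right) = 3 - 17 = -14$)
$\frac{1583}{12 \cdot 80} \left(-1008 + 24 A\right) = \frac{1583}{12 \cdot 80} \left(-1008 + 24 \left(-14\right)\right) = \frac{1583}{960} \left(-1008 - 336\right) = 1583 \cdot \frac{1}{960} \left(-1344\right) = \frac{1583}{960} \left(-1344\right) = - \frac{11081}{5}$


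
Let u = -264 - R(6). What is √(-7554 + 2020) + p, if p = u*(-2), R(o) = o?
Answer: 540 + I*√5534 ≈ 540.0 + 74.391*I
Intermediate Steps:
u = -270 (u = -264 - 1*6 = -264 - 6 = -270)
p = 540 (p = -270*(-2) = 540)
√(-7554 + 2020) + p = √(-7554 + 2020) + 540 = √(-5534) + 540 = I*√5534 + 540 = 540 + I*√5534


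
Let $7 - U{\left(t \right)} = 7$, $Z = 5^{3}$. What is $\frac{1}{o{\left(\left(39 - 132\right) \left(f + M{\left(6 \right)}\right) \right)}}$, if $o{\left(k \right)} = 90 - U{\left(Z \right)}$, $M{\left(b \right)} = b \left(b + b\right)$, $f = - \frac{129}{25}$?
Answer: $\frac{1}{90} \approx 0.011111$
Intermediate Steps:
$Z = 125$
$f = - \frac{129}{25}$ ($f = \left(-129\right) \frac{1}{25} = - \frac{129}{25} \approx -5.16$)
$U{\left(t \right)} = 0$ ($U{\left(t \right)} = 7 - 7 = 0$)
$M{\left(b \right)} = 2 b^{2}$ ($M{\left(b \right)} = b 2 b = 2 b^{2}$)
$o{\left(k \right)} = 90$ ($o{\left(k \right)} = 90 - 0 = 90 + 0 = 90$)
$\frac{1}{o{\left(\left(39 - 132\right) \left(f + M{\left(6 \right)}\right) \right)}} = \frac{1}{90}$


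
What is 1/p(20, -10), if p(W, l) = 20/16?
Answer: ⅘ ≈ 0.80000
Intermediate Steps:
p(W, l) = 5/4 (p(W, l) = 20*(1/16) = 5/4)
1/p(20, -10) = 1/(5/4) = ⅘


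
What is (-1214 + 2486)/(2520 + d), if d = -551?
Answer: 1272/1969 ≈ 0.64601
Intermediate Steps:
(-1214 + 2486)/(2520 + d) = (-1214 + 2486)/(2520 - 551) = 1272/1969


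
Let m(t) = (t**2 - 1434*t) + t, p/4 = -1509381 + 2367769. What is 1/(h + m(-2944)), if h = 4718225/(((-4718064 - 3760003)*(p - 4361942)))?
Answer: 1574190524426/20284842788415643933 ≈ 7.7604e-8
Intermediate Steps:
p = 3433552 (p = 4*(-1509381 + 2367769) = 4*858388 = 3433552)
h = 943645/1574190524426 (h = 4718225/(((-4718064 - 3760003)*(3433552 - 4361942))) = 4718225/((-8478067*(-928390))) = 4718225/7870952622130 = 4718225*(1/7870952622130) = 943645/1574190524426 ≈ 5.9945e-7)
m(t) = t**2 - 1433*t
1/(h + m(-2944)) = 1/(943645/1574190524426 - 2944*(-1433 - 2944)) = 1/(943645/1574190524426 - 2944*(-4377)) = 1/(943645/1574190524426 + 12885888) = 1/(20284842788415643933/1574190524426) = 1574190524426/20284842788415643933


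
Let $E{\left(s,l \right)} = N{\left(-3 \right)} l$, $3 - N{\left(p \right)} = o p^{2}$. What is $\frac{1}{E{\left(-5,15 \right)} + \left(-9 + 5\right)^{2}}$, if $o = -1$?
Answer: $\frac{1}{196} \approx 0.005102$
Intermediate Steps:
$N{\left(p \right)} = 3 + p^{2}$ ($N{\left(p \right)} = 3 - - p^{2} = 3 + p^{2}$)
$E{\left(s,l \right)} = 12 l$ ($E{\left(s,l \right)} = \left(3 + \left(-3\right)^{2}\right) l = \left(3 + 9\right) l = 12 l$)
$\frac{1}{E{\left(-5,15 \right)} + \left(-9 + 5\right)^{2}} = \frac{1}{12 \cdot 15 + \left(-9 + 5\right)^{2}} = \frac{1}{180 + \left(-4\right)^{2}} = \frac{1}{180 + 16} = \frac{1}{196}$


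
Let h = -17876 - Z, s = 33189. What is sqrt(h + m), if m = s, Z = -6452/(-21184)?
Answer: sqrt(26842787585)/1324 ≈ 123.74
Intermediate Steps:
Z = 1613/5296 (Z = -6452*(-1/21184) = 1613/5296 ≈ 0.30457)
m = 33189
h = -94672909/5296 (h = -17876 - 1*1613/5296 = -17876 - 1613/5296 = -94672909/5296 ≈ -17876.)
sqrt(h + m) = sqrt(-94672909/5296 + 33189) = sqrt(81096035/5296) = sqrt(26842787585)/1324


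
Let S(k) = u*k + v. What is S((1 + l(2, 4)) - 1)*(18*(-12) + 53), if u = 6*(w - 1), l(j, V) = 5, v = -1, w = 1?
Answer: 163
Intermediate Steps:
u = 0 (u = 6*(1 - 1) = 6*0 = 0)
S(k) = -1 (S(k) = 0*k - 1 = 0 - 1 = -1)
S((1 + l(2, 4)) - 1)*(18*(-12) + 53) = -(18*(-12) + 53) = -(-216 + 53) = -1*(-163) = 163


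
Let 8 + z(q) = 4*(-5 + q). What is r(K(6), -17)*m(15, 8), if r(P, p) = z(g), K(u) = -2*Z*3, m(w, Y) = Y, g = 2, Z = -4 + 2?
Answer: -160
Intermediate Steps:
Z = -2
z(q) = -28 + 4*q (z(q) = -8 + 4*(-5 + q) = -8 + (-20 + 4*q) = -28 + 4*q)
K(u) = 12 (K(u) = -2*(-2)*3 = 4*3 = 12)
r(P, p) = -20 (r(P, p) = -28 + 4*2 = -28 + 8 = -20)
r(K(6), -17)*m(15, 8) = -20*8 = -160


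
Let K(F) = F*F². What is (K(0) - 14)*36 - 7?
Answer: -511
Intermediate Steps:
K(F) = F³
(K(0) - 14)*36 - 7 = (0³ - 14)*36 - 7 = (0 - 14)*36 - 7 = -14*36 - 7 = -504 - 7 = -511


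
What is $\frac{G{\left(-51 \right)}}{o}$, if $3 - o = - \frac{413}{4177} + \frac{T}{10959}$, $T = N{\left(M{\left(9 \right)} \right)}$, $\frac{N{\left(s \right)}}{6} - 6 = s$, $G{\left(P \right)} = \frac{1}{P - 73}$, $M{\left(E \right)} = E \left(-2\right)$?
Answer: $- \frac{15258581}{5875700320} \approx -0.0025969$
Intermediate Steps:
$M{\left(E \right)} = - 2 E$
$G{\left(P \right)} = \frac{1}{-73 + P}$
$N{\left(s \right)} = 36 + 6 s$
$T = -72$ ($T = 36 + 6 \left(\left(-2\right) 9\right) = 36 + 6 \left(-18\right) = 36 - 108 = -72$)
$o = \frac{47384680}{15258581}$ ($o = 3 - \left(- \frac{413}{4177} - \frac{72}{10959}\right) = 3 - \left(\left(-413\right) \frac{1}{4177} - \frac{24}{3653}\right) = 3 - \left(- \frac{413}{4177} - \frac{24}{3653}\right) = 3 - - \frac{1608937}{15258581} = 3 + \frac{1608937}{15258581} = \frac{47384680}{15258581} \approx 3.1054$)
$\frac{G{\left(-51 \right)}}{o} = \frac{1}{\left(-73 - 51\right) \frac{47384680}{15258581}} = \frac{1}{-124} \cdot \frac{15258581}{47384680} = \left(- \frac{1}{124}\right) \frac{15258581}{47384680} = - \frac{15258581}{5875700320}$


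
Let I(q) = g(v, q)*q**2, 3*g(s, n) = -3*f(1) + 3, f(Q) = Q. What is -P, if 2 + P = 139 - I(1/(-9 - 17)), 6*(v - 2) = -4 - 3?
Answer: -137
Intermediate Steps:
v = 5/6 (v = 2 + (-4 - 3)/6 = 2 + (1/6)*(-7) = 2 - 7/6 = 5/6 ≈ 0.83333)
g(s, n) = 0 (g(s, n) = (-3*1 + 3)/3 = (-3 + 3)/3 = (1/3)*0 = 0)
I(q) = 0 (I(q) = 0*q**2 = 0)
P = 137 (P = -2 + (139 - 1*0) = -2 + (139 + 0) = -2 + 139 = 137)
-P = -1*137 = -137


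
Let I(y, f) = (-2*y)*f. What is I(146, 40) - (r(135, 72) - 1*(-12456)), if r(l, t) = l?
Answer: -24271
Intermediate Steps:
I(y, f) = -2*f*y
I(146, 40) - (r(135, 72) - 1*(-12456)) = -2*40*146 - (135 - 1*(-12456)) = -11680 - (135 + 12456) = -11680 - 1*12591 = -11680 - 12591 = -24271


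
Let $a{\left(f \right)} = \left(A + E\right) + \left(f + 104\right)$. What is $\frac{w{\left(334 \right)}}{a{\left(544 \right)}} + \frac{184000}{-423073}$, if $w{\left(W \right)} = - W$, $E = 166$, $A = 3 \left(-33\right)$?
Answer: $- \frac{272866382}{302497195} \approx -0.90205$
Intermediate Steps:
$A = -99$
$a{\left(f \right)} = 171 + f$ ($a{\left(f \right)} = \left(-99 + 166\right) + \left(f + 104\right) = 67 + \left(104 + f\right) = 171 + f$)
$\frac{w{\left(334 \right)}}{a{\left(544 \right)}} + \frac{184000}{-423073} = \frac{\left(-1\right) 334}{171 + 544} + \frac{184000}{-423073} = - \frac{334}{715} + 184000 \left(- \frac{1}{423073}\right) = \left(-334\right) \frac{1}{715} - \frac{184000}{423073} = - \frac{334}{715} - \frac{184000}{423073} = - \frac{272866382}{302497195}$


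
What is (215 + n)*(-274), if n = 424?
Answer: -175086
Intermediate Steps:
(215 + n)*(-274) = (215 + 424)*(-274) = 639*(-274) = -175086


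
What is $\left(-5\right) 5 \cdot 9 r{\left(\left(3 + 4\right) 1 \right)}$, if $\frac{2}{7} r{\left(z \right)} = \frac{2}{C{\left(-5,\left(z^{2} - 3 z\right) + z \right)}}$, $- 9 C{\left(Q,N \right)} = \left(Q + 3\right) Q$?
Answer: $\frac{2835}{2} \approx 1417.5$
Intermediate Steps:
$C{\left(Q,N \right)} = - \frac{Q \left(3 + Q\right)}{9}$ ($C{\left(Q,N \right)} = - \frac{\left(Q + 3\right) Q}{9} = - \frac{\left(3 + Q\right) Q}{9} = - \frac{Q \left(3 + Q\right)}{9}$)
$r{\left(z \right)} = - \frac{63}{10}$ ($r{\left(z \right)} = \frac{7 \frac{2}{\left(- \frac{1}{9}\right) \left(-5\right) \left(3 - 5\right)}}{2} = \frac{7 \frac{2}{\left(- \frac{1}{9}\right) \left(-5\right) \left(-2\right)}}{2} = \frac{7 \frac{2}{- \frac{10}{9}}}{2} = \frac{7 \cdot 2 \left(- \frac{9}{10}\right)}{2} = \frac{7}{2} \left(- \frac{9}{5}\right) = - \frac{63}{10}$)
$\left(-5\right) 5 \cdot 9 r{\left(\left(3 + 4\right) 1 \right)} = \left(-5\right) 5 \cdot 9 \left(- \frac{63}{10}\right) = \left(-25\right) 9 \left(- \frac{63}{10}\right) = \left(-225\right) \left(- \frac{63}{10}\right) = \frac{2835}{2}$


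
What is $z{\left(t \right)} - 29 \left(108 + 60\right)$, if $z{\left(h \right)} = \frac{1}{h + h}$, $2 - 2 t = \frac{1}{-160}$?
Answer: $- \frac{1563752}{321} \approx -4871.5$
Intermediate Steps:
$t = \frac{321}{320}$ ($t = 1 - \frac{1}{2 \left(-160\right)} = 1 - - \frac{1}{320} = 1 + \frac{1}{320} = \frac{321}{320} \approx 1.0031$)
$z{\left(h \right)} = \frac{1}{2 h}$
$z{\left(t \right)} - 29 \left(108 + 60\right) = \frac{1}{2 \cdot \frac{321}{320}} - 29 \left(108 + 60\right) = \frac{1}{2} \cdot \frac{320}{321} - 29 \cdot 168 = \frac{160}{321} - 4872 = - \frac{1563752}{321}$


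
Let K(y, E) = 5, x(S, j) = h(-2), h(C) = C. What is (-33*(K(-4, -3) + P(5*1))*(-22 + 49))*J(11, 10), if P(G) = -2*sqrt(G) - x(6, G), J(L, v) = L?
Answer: -68607 + 19602*sqrt(5) ≈ -24776.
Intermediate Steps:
x(S, j) = -2
P(G) = 2 - 2*sqrt(G) (P(G) = -2*sqrt(G) - 1*(-2) = -2*sqrt(G) + 2 = 2 - 2*sqrt(G))
(-33*(K(-4, -3) + P(5*1))*(-22 + 49))*J(11, 10) = -33*(5 + (2 - 2*sqrt(5)))*(-22 + 49)*11 = -33*(5 + (2 - 2*sqrt(5)))*27*11 = -33*(7 - 2*sqrt(5))*27*11 = -33*(189 - 54*sqrt(5))*11 = (-6237 + 1782*sqrt(5))*11 = -68607 + 19602*sqrt(5)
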